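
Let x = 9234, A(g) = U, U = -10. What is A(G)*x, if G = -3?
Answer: -92340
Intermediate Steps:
A(g) = -10
A(G)*x = -10*9234 = -92340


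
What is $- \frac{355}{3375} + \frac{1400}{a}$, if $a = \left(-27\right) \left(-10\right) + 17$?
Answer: $\frac{132089}{27675} \approx 4.7729$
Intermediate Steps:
$a = 287$ ($a = 270 + 17 = 287$)
$- \frac{355}{3375} + \frac{1400}{a} = - \frac{355}{3375} + \frac{1400}{287} = \left(-355\right) \frac{1}{3375} + 1400 \cdot \frac{1}{287} = - \frac{71}{675} + \frac{200}{41} = \frac{132089}{27675}$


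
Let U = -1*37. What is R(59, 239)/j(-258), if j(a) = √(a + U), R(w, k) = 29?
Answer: -29*I*√295/295 ≈ -1.6884*I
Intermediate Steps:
U = -37
j(a) = √(-37 + a) (j(a) = √(a - 37) = √(-37 + a))
R(59, 239)/j(-258) = 29/(√(-37 - 258)) = 29/(√(-295)) = 29/((I*√295)) = 29*(-I*√295/295) = -29*I*√295/295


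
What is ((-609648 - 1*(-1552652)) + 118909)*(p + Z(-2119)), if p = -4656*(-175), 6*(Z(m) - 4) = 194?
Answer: 865285295239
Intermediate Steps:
Z(m) = 109/3 (Z(m) = 4 + (⅙)*194 = 4 + 97/3 = 109/3)
p = 814800
((-609648 - 1*(-1552652)) + 118909)*(p + Z(-2119)) = ((-609648 - 1*(-1552652)) + 118909)*(814800 + 109/3) = ((-609648 + 1552652) + 118909)*(2444509/3) = (943004 + 118909)*(2444509/3) = 1061913*(2444509/3) = 865285295239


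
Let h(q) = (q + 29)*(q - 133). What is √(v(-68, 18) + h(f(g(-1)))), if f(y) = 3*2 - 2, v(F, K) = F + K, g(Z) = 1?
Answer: I*√4307 ≈ 65.628*I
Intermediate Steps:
f(y) = 4 (f(y) = 6 - 2 = 4)
h(q) = (-133 + q)*(29 + q) (h(q) = (29 + q)*(-133 + q) = (-133 + q)*(29 + q))
√(v(-68, 18) + h(f(g(-1)))) = √((-68 + 18) + (-3857 + 4² - 104*4)) = √(-50 + (-3857 + 16 - 416)) = √(-50 - 4257) = √(-4307) = I*√4307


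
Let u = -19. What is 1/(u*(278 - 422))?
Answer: 1/2736 ≈ 0.00036550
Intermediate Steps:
1/(u*(278 - 422)) = 1/(-19*(278 - 422)) = 1/(-19*(-144)) = 1/2736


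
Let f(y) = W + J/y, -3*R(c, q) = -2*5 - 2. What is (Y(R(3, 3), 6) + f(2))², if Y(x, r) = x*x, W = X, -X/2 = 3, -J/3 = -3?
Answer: 841/4 ≈ 210.25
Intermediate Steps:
J = 9 (J = -3*(-3) = 9)
X = -6 (X = -2*3 = -6)
R(c, q) = 4 (R(c, q) = -(-2*5 - 2)/3 = -(-10 - 2)/3 = -⅓*(-12) = 4)
W = -6
Y(x, r) = x²
f(y) = -6 + 9/y
(Y(R(3, 3), 6) + f(2))² = (4² + (-6 + 9/2))² = (16 + (-6 + 9*(½)))² = (16 + (-6 + 9/2))² = (16 - 3/2)² = (29/2)² = 841/4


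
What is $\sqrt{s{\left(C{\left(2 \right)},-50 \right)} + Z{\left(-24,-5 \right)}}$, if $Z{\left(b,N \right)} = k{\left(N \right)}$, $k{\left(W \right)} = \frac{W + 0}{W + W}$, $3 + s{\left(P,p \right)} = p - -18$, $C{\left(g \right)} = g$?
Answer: $\frac{i \sqrt{138}}{2} \approx 5.8737 i$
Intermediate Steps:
$s{\left(P,p \right)} = 15 + p$ ($s{\left(P,p \right)} = -3 + \left(p - -18\right) = -3 + \left(p + 18\right) = -3 + \left(18 + p\right) = 15 + p$)
$k{\left(W \right)} = \frac{1}{2}$ ($k{\left(W \right)} = \frac{W}{2 W} = W \frac{1}{2 W} = \frac{1}{2}$)
$Z{\left(b,N \right)} = \frac{1}{2}$
$\sqrt{s{\left(C{\left(2 \right)},-50 \right)} + Z{\left(-24,-5 \right)}} = \sqrt{\left(15 - 50\right) + \frac{1}{2}} = \sqrt{-35 + \frac{1}{2}} = \sqrt{- \frac{69}{2}} = \frac{i \sqrt{138}}{2}$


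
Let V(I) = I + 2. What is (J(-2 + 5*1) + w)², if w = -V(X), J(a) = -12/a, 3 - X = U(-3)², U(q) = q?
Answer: 0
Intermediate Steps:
X = -6 (X = 3 - 1*(-3)² = 3 - 1*9 = 3 - 9 = -6)
V(I) = 2 + I
w = 4 (w = -(2 - 6) = -1*(-4) = 4)
(J(-2 + 5*1) + w)² = (-12/(-2 + 5*1) + 4)² = (-12/(-2 + 5) + 4)² = (-12/3 + 4)² = (-12*⅓ + 4)² = (-4 + 4)² = 0² = 0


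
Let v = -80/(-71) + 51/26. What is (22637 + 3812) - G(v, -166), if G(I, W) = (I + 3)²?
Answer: 90004365363/3407716 ≈ 26412.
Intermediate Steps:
v = 5701/1846 (v = -80*(-1/71) + 51*(1/26) = 80/71 + 51/26 = 5701/1846 ≈ 3.0883)
G(I, W) = (3 + I)²
(22637 + 3812) - G(v, -166) = (22637 + 3812) - (3 + 5701/1846)² = 26449 - (11239/1846)² = 26449 - 1*126315121/3407716 = 26449 - 126315121/3407716 = 90004365363/3407716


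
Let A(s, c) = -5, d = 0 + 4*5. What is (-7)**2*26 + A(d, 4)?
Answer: 1269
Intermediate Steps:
d = 20 (d = 0 + 20 = 20)
(-7)**2*26 + A(d, 4) = (-7)**2*26 - 5 = 49*26 - 5 = 1274 - 5 = 1269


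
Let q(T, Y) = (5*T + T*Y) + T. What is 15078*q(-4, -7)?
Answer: 60312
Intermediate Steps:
q(T, Y) = 6*T + T*Y
15078*q(-4, -7) = 15078*(-4*(6 - 7)) = 15078*(-4*(-1)) = 15078*4 = 60312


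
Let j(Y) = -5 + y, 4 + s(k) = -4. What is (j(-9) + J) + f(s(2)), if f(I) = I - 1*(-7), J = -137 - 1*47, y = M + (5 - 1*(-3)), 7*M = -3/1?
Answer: -1277/7 ≈ -182.43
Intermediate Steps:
s(k) = -8 (s(k) = -4 - 4 = -8)
M = -3/7 (M = (-3/1)/7 = (-3*1)/7 = (1/7)*(-3) = -3/7 ≈ -0.42857)
y = 53/7 (y = -3/7 + (5 - 1*(-3)) = -3/7 + (5 + 3) = -3/7 + 8 = 53/7 ≈ 7.5714)
J = -184 (J = -137 - 47 = -184)
f(I) = 7 + I (f(I) = I + 7 = 7 + I)
j(Y) = 18/7 (j(Y) = -5 + 53/7 = 18/7)
(j(-9) + J) + f(s(2)) = (18/7 - 184) + (7 - 8) = -1270/7 - 1 = -1277/7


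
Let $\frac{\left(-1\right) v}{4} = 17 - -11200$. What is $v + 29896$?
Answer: $-14972$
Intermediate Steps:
$v = -44868$ ($v = - 4 \left(17 - -11200\right) = - 4 \left(17 + 11200\right) = \left(-4\right) 11217 = -44868$)
$v + 29896 = -44868 + 29896 = -14972$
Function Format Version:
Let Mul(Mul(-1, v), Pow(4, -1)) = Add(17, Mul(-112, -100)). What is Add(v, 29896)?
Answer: -14972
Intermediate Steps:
v = -44868 (v = Mul(-4, Add(17, Mul(-112, -100))) = Mul(-4, Add(17, 11200)) = Mul(-4, 11217) = -44868)
Add(v, 29896) = Add(-44868, 29896) = -14972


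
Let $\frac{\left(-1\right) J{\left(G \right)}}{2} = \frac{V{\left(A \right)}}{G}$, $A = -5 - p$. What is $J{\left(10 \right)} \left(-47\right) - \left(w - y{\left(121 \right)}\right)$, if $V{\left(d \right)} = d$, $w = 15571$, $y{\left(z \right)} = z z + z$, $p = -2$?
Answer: $- \frac{4186}{5} \approx -837.2$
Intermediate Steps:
$y{\left(z \right)} = z + z^{2}$ ($y{\left(z \right)} = z^{2} + z = z + z^{2}$)
$A = -3$ ($A = -5 - -2 = -5 + 2 = -3$)
$J{\left(G \right)} = \frac{6}{G}$ ($J{\left(G \right)} = - 2 \left(- \frac{3}{G}\right) = \frac{6}{G}$)
$J{\left(10 \right)} \left(-47\right) - \left(w - y{\left(121 \right)}\right) = \frac{6}{10} \left(-47\right) + \left(121 \left(1 + 121\right) - 15571\right) = 6 \cdot \frac{1}{10} \left(-47\right) + \left(121 \cdot 122 - 15571\right) = \frac{3}{5} \left(-47\right) + \left(14762 - 15571\right) = - \frac{141}{5} - 809 = - \frac{4186}{5}$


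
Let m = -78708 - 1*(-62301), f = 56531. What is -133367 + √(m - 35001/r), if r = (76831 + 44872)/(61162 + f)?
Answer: -133367 + 3*I*√82706029736138/121703 ≈ -1.3337e+5 + 224.18*I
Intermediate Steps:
r = 121703/117693 (r = (76831 + 44872)/(61162 + 56531) = 121703/117693 ≈ 1.0341)
m = -16407 (m = -78708 + 62301 = -16407)
-133367 + √(m - 35001/r) = -133367 + √(-16407 - 35001/121703/117693) = -133367 + √(-16407 - 35001*117693/121703) = -133367 + √(-16407 - 4119372693/121703) = -133367 + √(-6116153814/121703) = -133367 + 3*I*√82706029736138/121703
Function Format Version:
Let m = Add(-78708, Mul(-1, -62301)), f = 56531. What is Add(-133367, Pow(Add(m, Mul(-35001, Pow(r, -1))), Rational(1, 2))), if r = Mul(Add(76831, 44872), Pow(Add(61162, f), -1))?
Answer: Add(-133367, Mul(Rational(3, 121703), I, Pow(82706029736138, Rational(1, 2)))) ≈ Add(-1.3337e+5, Mul(224.18, I))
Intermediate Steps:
r = Rational(121703, 117693) (r = Mul(Add(76831, 44872), Pow(Add(61162, 56531), -1)) = Mul(121703, Pow(117693, -1)) = Mul(121703, Rational(1, 117693)) = Rational(121703, 117693) ≈ 1.0341)
m = -16407 (m = Add(-78708, 62301) = -16407)
Add(-133367, Pow(Add(m, Mul(-35001, Pow(r, -1))), Rational(1, 2))) = Add(-133367, Pow(Add(-16407, Mul(-35001, Pow(Rational(121703, 117693), -1))), Rational(1, 2))) = Add(-133367, Pow(Add(-16407, Mul(-35001, Rational(117693, 121703))), Rational(1, 2))) = Add(-133367, Pow(Add(-16407, Rational(-4119372693, 121703)), Rational(1, 2))) = Add(-133367, Pow(Rational(-6116153814, 121703), Rational(1, 2))) = Add(-133367, Mul(Rational(3, 121703), I, Pow(82706029736138, Rational(1, 2))))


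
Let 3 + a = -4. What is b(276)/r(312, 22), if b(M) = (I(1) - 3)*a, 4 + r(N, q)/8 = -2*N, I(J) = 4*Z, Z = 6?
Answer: 147/5024 ≈ 0.029260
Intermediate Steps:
a = -7 (a = -3 - 4 = -7)
I(J) = 24 (I(J) = 4*6 = 24)
r(N, q) = -32 - 16*N (r(N, q) = -32 + 8*(-2*N) = -32 - 16*N)
b(M) = -147 (b(M) = (24 - 3)*(-7) = 21*(-7) = -147)
b(276)/r(312, 22) = -147/(-32 - 16*312) = -147/(-32 - 4992) = -147/(-5024) = -147*(-1/5024) = 147/5024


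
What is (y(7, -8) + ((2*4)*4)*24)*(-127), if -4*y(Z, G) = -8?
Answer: -97790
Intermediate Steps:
y(Z, G) = 2 (y(Z, G) = -1/4*(-8) = 2)
(y(7, -8) + ((2*4)*4)*24)*(-127) = (2 + ((2*4)*4)*24)*(-127) = (2 + (8*4)*24)*(-127) = (2 + 32*24)*(-127) = (2 + 768)*(-127) = 770*(-127) = -97790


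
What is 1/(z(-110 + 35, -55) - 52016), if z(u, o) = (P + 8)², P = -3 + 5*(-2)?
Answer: -1/51991 ≈ -1.9234e-5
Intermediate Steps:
P = -13 (P = -3 - 10 = -13)
z(u, o) = 25 (z(u, o) = (-13 + 8)² = (-5)² = 25)
1/(z(-110 + 35, -55) - 52016) = 1/(25 - 52016) = 1/(-51991) = -1/51991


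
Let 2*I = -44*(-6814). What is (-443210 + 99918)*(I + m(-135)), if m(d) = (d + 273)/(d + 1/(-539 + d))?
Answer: -246450877323488/4789 ≈ -5.1462e+10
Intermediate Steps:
m(d) = (273 + d)/(d + 1/(-539 + d))
I = 149908 (I = (-44*(-6814))/2 = (1/2)*299816 = 149908)
(-443210 + 99918)*(I + m(-135)) = (-443210 + 99918)*(149908 + (-147147 + (-135)**2 - 266*(-135))/(1 + (-135)**2 - 539*(-135))) = -343292*(149908 + (-147147 + 18225 + 35910)/(1 + 18225 + 72765)) = -343292*(149908 - 93012/90991) = -343292*13640185816/90991 = -246450877323488/4789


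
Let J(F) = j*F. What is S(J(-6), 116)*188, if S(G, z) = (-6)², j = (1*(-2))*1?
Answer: 6768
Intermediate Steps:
j = -2 (j = -2*1 = -2)
J(F) = -2*F
S(G, z) = 36
S(J(-6), 116)*188 = 36*188 = 6768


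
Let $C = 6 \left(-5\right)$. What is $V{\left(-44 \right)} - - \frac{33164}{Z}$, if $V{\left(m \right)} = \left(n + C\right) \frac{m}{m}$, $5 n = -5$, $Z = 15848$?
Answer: $- \frac{114531}{3962} \approx -28.907$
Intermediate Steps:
$n = -1$ ($n = \frac{1}{5} \left(-5\right) = -1$)
$C = -30$
$V{\left(m \right)} = -31$ ($V{\left(m \right)} = \left(-1 - 30\right) \frac{m}{m} = \left(-31\right) 1 = -31$)
$V{\left(-44 \right)} - - \frac{33164}{Z} = -31 - - \frac{33164}{15848} = -31 - \left(-33164\right) \frac{1}{15848} = -31 - - \frac{8291}{3962} = -31 + \frac{8291}{3962} = - \frac{114531}{3962}$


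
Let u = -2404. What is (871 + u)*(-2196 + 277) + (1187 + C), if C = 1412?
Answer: 2944426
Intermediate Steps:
(871 + u)*(-2196 + 277) + (1187 + C) = (871 - 2404)*(-2196 + 277) + (1187 + 1412) = -1533*(-1919) + 2599 = 2941827 + 2599 = 2944426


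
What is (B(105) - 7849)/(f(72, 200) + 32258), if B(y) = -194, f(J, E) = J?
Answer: -8043/32330 ≈ -0.24878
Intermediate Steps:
(B(105) - 7849)/(f(72, 200) + 32258) = (-194 - 7849)/(72 + 32258) = -8043/32330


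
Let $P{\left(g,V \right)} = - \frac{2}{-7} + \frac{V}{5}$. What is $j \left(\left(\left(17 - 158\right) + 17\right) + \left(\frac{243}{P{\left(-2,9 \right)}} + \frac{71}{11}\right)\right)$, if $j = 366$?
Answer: $- \frac{305244}{803} \approx -380.13$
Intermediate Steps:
$P{\left(g,V \right)} = \frac{2}{7} + \frac{V}{5}$ ($P{\left(g,V \right)} = \left(-2\right) \left(- \frac{1}{7}\right) + V \frac{1}{5} = \frac{2}{7} + \frac{V}{5}$)
$j \left(\left(\left(17 - 158\right) + 17\right) + \left(\frac{243}{P{\left(-2,9 \right)}} + \frac{71}{11}\right)\right) = 366 \left(\left(\left(17 - 158\right) + 17\right) + \left(\frac{243}{\frac{2}{7} + \frac{1}{5} \cdot 9} + \frac{71}{11}\right)\right) = 366 \left(\left(-141 + 17\right) + \left(\frac{243}{\frac{2}{7} + \frac{9}{5}} + 71 \cdot \frac{1}{11}\right)\right) = 366 \left(-124 + \left(\frac{243}{\frac{73}{35}} + \frac{71}{11}\right)\right) = 366 \left(-124 + \left(243 \cdot \frac{35}{73} + \frac{71}{11}\right)\right) = 366 \left(-124 + \left(\frac{8505}{73} + \frac{71}{11}\right)\right) = 366 \left(-124 + \frac{98738}{803}\right) = 366 \left(- \frac{834}{803}\right) = - \frac{305244}{803}$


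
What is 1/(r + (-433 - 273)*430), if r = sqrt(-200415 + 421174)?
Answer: -303580/92160595641 - sqrt(220759)/92160595641 ≈ -3.2991e-6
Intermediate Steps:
r = sqrt(220759) ≈ 469.85
1/(r + (-433 - 273)*430) = 1/(sqrt(220759) + (-433 - 273)*430) = 1/(sqrt(220759) - 706*430) = 1/(sqrt(220759) - 303580) = 1/(-303580 + sqrt(220759))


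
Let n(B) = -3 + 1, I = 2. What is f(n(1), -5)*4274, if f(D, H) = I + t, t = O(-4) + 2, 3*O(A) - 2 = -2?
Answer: 17096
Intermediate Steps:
O(A) = 0 (O(A) = 2/3 + (1/3)*(-2) = 2/3 - 2/3 = 0)
t = 2 (t = 0 + 2 = 2)
n(B) = -2
f(D, H) = 4 (f(D, H) = 2 + 2 = 4)
f(n(1), -5)*4274 = 4*4274 = 17096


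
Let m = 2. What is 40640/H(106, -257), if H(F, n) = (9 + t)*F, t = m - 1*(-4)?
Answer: 4064/159 ≈ 25.560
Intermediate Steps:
t = 6 (t = 2 - 1*(-4) = 2 + 4 = 6)
H(F, n) = 15*F (H(F, n) = (9 + 6)*F = 15*F)
40640/H(106, -257) = 40640/((15*106)) = 40640/1590 = 40640*(1/1590) = 4064/159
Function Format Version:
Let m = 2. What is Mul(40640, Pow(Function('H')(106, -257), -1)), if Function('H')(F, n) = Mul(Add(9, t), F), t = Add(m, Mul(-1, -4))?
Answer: Rational(4064, 159) ≈ 25.560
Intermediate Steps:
t = 6 (t = Add(2, Mul(-1, -4)) = Add(2, 4) = 6)
Function('H')(F, n) = Mul(15, F) (Function('H')(F, n) = Mul(Add(9, 6), F) = Mul(15, F))
Mul(40640, Pow(Function('H')(106, -257), -1)) = Mul(40640, Pow(Mul(15, 106), -1)) = Mul(40640, Pow(1590, -1)) = Mul(40640, Rational(1, 1590)) = Rational(4064, 159)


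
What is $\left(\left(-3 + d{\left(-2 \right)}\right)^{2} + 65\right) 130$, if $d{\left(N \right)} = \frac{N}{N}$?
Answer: $8970$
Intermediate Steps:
$d{\left(N \right)} = 1$
$\left(\left(-3 + d{\left(-2 \right)}\right)^{2} + 65\right) 130 = \left(\left(-3 + 1\right)^{2} + 65\right) 130 = \left(\left(-2\right)^{2} + 65\right) 130 = \left(4 + 65\right) 130 = 69 \cdot 130 = 8970$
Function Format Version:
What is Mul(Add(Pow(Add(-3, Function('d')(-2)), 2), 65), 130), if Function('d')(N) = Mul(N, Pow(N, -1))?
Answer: 8970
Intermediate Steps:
Function('d')(N) = 1
Mul(Add(Pow(Add(-3, Function('d')(-2)), 2), 65), 130) = Mul(Add(Pow(Add(-3, 1), 2), 65), 130) = Mul(Add(Pow(-2, 2), 65), 130) = Mul(Add(4, 65), 130) = Mul(69, 130) = 8970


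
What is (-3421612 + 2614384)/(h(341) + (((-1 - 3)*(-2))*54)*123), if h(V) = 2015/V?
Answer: -8879508/584561 ≈ -15.190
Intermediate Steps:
(-3421612 + 2614384)/(h(341) + (((-1 - 3)*(-2))*54)*123) = (-3421612 + 2614384)/(2015/341 + (((-1 - 3)*(-2))*54)*123) = -807228/(2015*(1/341) + (-4*(-2)*54)*123) = -807228/(65/11 + (8*54)*123) = -807228/(65/11 + 432*123) = -807228/(65/11 + 53136) = -807228/584561/11 = -807228*11/584561 = -8879508/584561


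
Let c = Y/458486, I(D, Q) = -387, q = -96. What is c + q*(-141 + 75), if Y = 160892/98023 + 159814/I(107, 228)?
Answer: 7871402227058227/1242330072849 ≈ 6336.0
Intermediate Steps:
Y = -15603182518/37934901 (Y = 160892/98023 + 159814/(-387) = 160892*(1/98023) + 159814*(-1/387) = 160892/98023 - 159814/387 = -15603182518/37934901 ≈ -411.31)
c = -1114513037/1242330072849 (c = -15603182518/37934901/458486 = -15603182518/37934901*1/458486 = -1114513037/1242330072849 ≈ -0.00089712)
c + q*(-141 + 75) = -1114513037/1242330072849 - 96*(-141 + 75) = -1114513037/1242330072849 - 96*(-66) = -1114513037/1242330072849 + 6336 = 7871402227058227/1242330072849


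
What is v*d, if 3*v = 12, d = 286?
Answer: 1144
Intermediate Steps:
v = 4 (v = (1/3)*12 = 4)
v*d = 4*286 = 1144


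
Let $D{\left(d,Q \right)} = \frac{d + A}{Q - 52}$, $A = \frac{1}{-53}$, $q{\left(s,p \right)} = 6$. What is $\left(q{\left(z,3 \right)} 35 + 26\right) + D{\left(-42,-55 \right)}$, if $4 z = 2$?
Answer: $\frac{1340583}{5671} \approx 236.39$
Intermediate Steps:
$z = \frac{1}{2}$ ($z = \frac{1}{4} \cdot 2 = \frac{1}{2} \approx 0.5$)
$A = - \frac{1}{53} \approx -0.018868$
$D{\left(d,Q \right)} = \frac{- \frac{1}{53} + d}{-52 + Q}$ ($D{\left(d,Q \right)} = \frac{d - \frac{1}{53}}{Q - 52} = \frac{- \frac{1}{53} + d}{-52 + Q}$)
$\left(q{\left(z,3 \right)} 35 + 26\right) + D{\left(-42,-55 \right)} = \left(6 \cdot 35 + 26\right) + \frac{- \frac{1}{53} - 42}{-52 - 55} = \left(210 + 26\right) + \frac{1}{-107} \left(- \frac{2227}{53}\right) = 236 - - \frac{2227}{5671} = 236 + \frac{2227}{5671} = \frac{1340583}{5671}$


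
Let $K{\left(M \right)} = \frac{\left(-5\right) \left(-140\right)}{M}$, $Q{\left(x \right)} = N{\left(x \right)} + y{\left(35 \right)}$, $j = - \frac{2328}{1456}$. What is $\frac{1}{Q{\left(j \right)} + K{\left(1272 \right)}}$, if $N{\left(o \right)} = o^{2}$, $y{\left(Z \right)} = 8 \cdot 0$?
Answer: $\frac{5266716}{16362629} \approx 0.32187$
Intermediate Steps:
$y{\left(Z \right)} = 0$
$j = - \frac{291}{182}$ ($j = \left(-2328\right) \frac{1}{1456} = - \frac{291}{182} \approx -1.5989$)
$Q{\left(x \right)} = x^{2}$ ($Q{\left(x \right)} = x^{2} + 0 = x^{2}$)
$K{\left(M \right)} = \frac{700}{M}$
$\frac{1}{Q{\left(j \right)} + K{\left(1272 \right)}} = \frac{1}{\left(- \frac{291}{182}\right)^{2} + \frac{700}{1272}} = \frac{1}{\frac{84681}{33124} + 700 \cdot \frac{1}{1272}} = \frac{1}{\frac{84681}{33124} + \frac{175}{318}} = \frac{1}{\frac{16362629}{5266716}} = \frac{5266716}{16362629}$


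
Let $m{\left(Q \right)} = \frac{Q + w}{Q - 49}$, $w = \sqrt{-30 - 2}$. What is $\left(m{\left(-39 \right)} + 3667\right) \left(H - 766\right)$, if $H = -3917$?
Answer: $- \frac{1511368005}{88} + \frac{4683 i \sqrt{2}}{22} \approx -1.7175 \cdot 10^{7} + 301.03 i$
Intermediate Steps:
$w = 4 i \sqrt{2}$ ($w = \sqrt{-32} = 4 i \sqrt{2} \approx 5.6569 i$)
$m{\left(Q \right)} = \frac{Q + 4 i \sqrt{2}}{-49 + Q}$ ($m{\left(Q \right)} = \frac{Q + 4 i \sqrt{2}}{Q - 49} = \frac{Q + 4 i \sqrt{2}}{-49 + Q}$)
$\left(m{\left(-39 \right)} + 3667\right) \left(H - 766\right) = \left(\frac{-39 + 4 i \sqrt{2}}{-49 - 39} + 3667\right) \left(-3917 - 766\right) = \left(\frac{-39 + 4 i \sqrt{2}}{-88} + 3667\right) \left(-4683\right) = \left(- \frac{-39 + 4 i \sqrt{2}}{88} + 3667\right) \left(-4683\right) = \left(\left(\frac{39}{88} - \frac{i \sqrt{2}}{22}\right) + 3667\right) \left(-4683\right) = \left(\frac{322735}{88} - \frac{i \sqrt{2}}{22}\right) \left(-4683\right) = - \frac{1511368005}{88} + \frac{4683 i \sqrt{2}}{22}$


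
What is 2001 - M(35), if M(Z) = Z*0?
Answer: 2001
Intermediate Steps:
M(Z) = 0
2001 - M(35) = 2001 - 1*0 = 2001 + 0 = 2001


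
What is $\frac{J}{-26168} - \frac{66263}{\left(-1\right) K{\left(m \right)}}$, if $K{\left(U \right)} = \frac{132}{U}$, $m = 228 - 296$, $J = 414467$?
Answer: $- \frac{29491170539}{863544} \approx -34151.0$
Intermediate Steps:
$m = -68$
$\frac{J}{-26168} - \frac{66263}{\left(-1\right) K{\left(m \right)}} = \frac{414467}{-26168} - \frac{66263}{\left(-1\right) \frac{132}{-68}} = 414467 \left(- \frac{1}{26168}\right) - \frac{66263}{\left(-1\right) 132 \left(- \frac{1}{68}\right)} = - \frac{414467}{26168} - \frac{66263}{\left(-1\right) \left(- \frac{33}{17}\right)} = - \frac{414467}{26168} - \frac{66263}{\frac{33}{17}} = - \frac{414467}{26168} - \frac{1126471}{33} = - \frac{29491170539}{863544}$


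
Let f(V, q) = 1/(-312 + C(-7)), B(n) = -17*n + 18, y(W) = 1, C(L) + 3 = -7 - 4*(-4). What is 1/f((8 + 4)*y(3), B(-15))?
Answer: -306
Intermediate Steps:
C(L) = 6 (C(L) = -3 + (-7 - 4*(-4)) = -3 + (-7 + 16) = -3 + 9 = 6)
B(n) = 18 - 17*n
f(V, q) = -1/306 (f(V, q) = 1/(-312 + 6) = 1/(-306) = -1/306)
1/f((8 + 4)*y(3), B(-15)) = 1/(-1/306) = -306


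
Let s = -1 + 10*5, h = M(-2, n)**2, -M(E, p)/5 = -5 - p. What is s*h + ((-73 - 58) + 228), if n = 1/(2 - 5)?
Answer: 240973/9 ≈ 26775.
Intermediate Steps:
n = -1/3 (n = 1/(-3) = -1/3 ≈ -0.33333)
M(E, p) = 25 + 5*p (M(E, p) = -5*(-5 - p) = 25 + 5*p)
h = 4900/9 (h = (25 + 5*(-1/3))**2 = (25 - 5/3)**2 = (70/3)**2 = 4900/9 ≈ 544.44)
s = 49 (s = -1 + 50 = 49)
s*h + ((-73 - 58) + 228) = 49*(4900/9) + ((-73 - 58) + 228) = 240100/9 + (-131 + 228) = 240100/9 + 97 = 240973/9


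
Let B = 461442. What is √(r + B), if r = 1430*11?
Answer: 2*√119293 ≈ 690.78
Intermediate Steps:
r = 15730
√(r + B) = √(15730 + 461442) = √477172 = 2*√119293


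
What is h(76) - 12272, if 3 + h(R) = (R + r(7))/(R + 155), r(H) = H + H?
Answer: -945145/77 ≈ -12275.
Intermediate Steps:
r(H) = 2*H
h(R) = -3 + (14 + R)/(155 + R) (h(R) = -3 + (R + 2*7)/(R + 155) = -3 + (R + 14)/(155 + R) = -3 + (14 + R)/(155 + R))
h(76) - 12272 = (-451 - 2*76)/(155 + 76) - 12272 = (-451 - 152)/231 - 12272 = (1/231)*(-603) - 12272 = -201/77 - 12272 = -945145/77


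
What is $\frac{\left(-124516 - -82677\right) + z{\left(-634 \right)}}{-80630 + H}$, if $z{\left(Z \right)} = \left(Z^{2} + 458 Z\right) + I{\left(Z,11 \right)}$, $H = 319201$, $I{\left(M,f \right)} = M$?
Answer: $\frac{69111}{238571} \approx 0.28969$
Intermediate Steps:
$z{\left(Z \right)} = Z^{2} + 459 Z$ ($z{\left(Z \right)} = \left(Z^{2} + 458 Z\right) + Z = Z^{2} + 459 Z$)
$\frac{\left(-124516 - -82677\right) + z{\left(-634 \right)}}{-80630 + H} = \frac{\left(-124516 - -82677\right) - 634 \left(459 - 634\right)}{-80630 + 319201} = \frac{\left(-124516 + 82677\right) - -110950}{238571} = \left(-41839 + 110950\right) \frac{1}{238571} = 69111 \cdot \frac{1}{238571} = \frac{69111}{238571}$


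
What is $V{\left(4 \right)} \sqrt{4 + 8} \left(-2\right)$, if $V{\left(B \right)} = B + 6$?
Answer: $- 40 \sqrt{3} \approx -69.282$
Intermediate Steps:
$V{\left(B \right)} = 6 + B$
$V{\left(4 \right)} \sqrt{4 + 8} \left(-2\right) = \left(6 + 4\right) \sqrt{4 + 8} \left(-2\right) = 10 \sqrt{12} \left(-2\right) = 10 \cdot 2 \sqrt{3} \left(-2\right) = 20 \sqrt{3} \left(-2\right) = - 40 \sqrt{3}$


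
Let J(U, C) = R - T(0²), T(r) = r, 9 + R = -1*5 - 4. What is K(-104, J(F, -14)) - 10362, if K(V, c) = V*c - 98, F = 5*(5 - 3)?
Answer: -8588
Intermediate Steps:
R = -18 (R = -9 + (-1*5 - 4) = -9 + (-5 - 4) = -9 - 9 = -18)
F = 10 (F = 5*2 = 10)
J(U, C) = -18 (J(U, C) = -18 - 1*0² = -18 - 1*0 = -18 + 0 = -18)
K(V, c) = -98 + V*c
K(-104, J(F, -14)) - 10362 = (-98 - 104*(-18)) - 10362 = (-98 + 1872) - 10362 = 1774 - 10362 = -8588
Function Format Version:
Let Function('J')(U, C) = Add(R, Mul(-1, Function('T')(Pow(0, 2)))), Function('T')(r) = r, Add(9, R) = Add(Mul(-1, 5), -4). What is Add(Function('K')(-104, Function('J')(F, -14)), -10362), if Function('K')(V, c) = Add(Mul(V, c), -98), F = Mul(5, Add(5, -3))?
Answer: -8588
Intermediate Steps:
R = -18 (R = Add(-9, Add(Mul(-1, 5), -4)) = Add(-9, Add(-5, -4)) = Add(-9, -9) = -18)
F = 10 (F = Mul(5, 2) = 10)
Function('J')(U, C) = -18 (Function('J')(U, C) = Add(-18, Mul(-1, Pow(0, 2))) = Add(-18, Mul(-1, 0)) = Add(-18, 0) = -18)
Function('K')(V, c) = Add(-98, Mul(V, c))
Add(Function('K')(-104, Function('J')(F, -14)), -10362) = Add(Add(-98, Mul(-104, -18)), -10362) = Add(Add(-98, 1872), -10362) = Add(1774, -10362) = -8588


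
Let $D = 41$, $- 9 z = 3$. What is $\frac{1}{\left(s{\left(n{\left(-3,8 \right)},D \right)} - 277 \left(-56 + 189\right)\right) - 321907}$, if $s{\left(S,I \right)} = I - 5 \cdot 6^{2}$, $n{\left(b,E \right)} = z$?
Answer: $- \frac{1}{358887} \approx -2.7864 \cdot 10^{-6}$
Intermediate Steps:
$z = - \frac{1}{3}$ ($z = \left(- \frac{1}{9}\right) 3 = - \frac{1}{3} \approx -0.33333$)
$n{\left(b,E \right)} = - \frac{1}{3}$
$s{\left(S,I \right)} = -180 + I$ ($s{\left(S,I \right)} = I - 180 = -180 + I$)
$\frac{1}{\left(s{\left(n{\left(-3,8 \right)},D \right)} - 277 \left(-56 + 189\right)\right) - 321907} = \frac{1}{\left(\left(-180 + 41\right) - 277 \left(-56 + 189\right)\right) - 321907} = \frac{1}{\left(-139 - 277 \cdot 133\right) + \left(-445024 + 123117\right)} = \frac{1}{\left(-139 - 36841\right) - 321907} = \frac{1}{-36980 - 321907} = \frac{1}{-358887} = - \frac{1}{358887}$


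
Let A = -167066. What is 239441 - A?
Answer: 406507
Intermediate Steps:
239441 - A = 239441 - 1*(-167066) = 239441 + 167066 = 406507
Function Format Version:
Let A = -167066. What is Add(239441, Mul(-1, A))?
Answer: 406507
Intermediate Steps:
Add(239441, Mul(-1, A)) = Add(239441, Mul(-1, -167066)) = Add(239441, 167066) = 406507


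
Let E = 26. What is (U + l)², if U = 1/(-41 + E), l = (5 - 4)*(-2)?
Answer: 961/225 ≈ 4.2711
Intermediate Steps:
l = -2 (l = 1*(-2) = -2)
U = -1/15 (U = 1/(-41 + 26) = 1/(-15) = -1/15 ≈ -0.066667)
(U + l)² = (-1/15 - 2)² = (-31/15)² = 961/225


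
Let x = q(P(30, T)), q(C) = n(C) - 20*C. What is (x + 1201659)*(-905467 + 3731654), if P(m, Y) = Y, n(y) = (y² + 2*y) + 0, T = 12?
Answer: 3395909558769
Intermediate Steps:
n(y) = y² + 2*y
q(C) = -20*C + C*(2 + C) (q(C) = C*(2 + C) - 20*C = -20*C + C*(2 + C))
x = -72 (x = 12*(-18 + 12) = 12*(-6) = -72)
(x + 1201659)*(-905467 + 3731654) = (-72 + 1201659)*(-905467 + 3731654) = 1201587*2826187 = 3395909558769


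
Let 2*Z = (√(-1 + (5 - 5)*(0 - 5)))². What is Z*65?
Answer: -65/2 ≈ -32.500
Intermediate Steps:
Z = -½ (Z = (√(-1 + (5 - 5)*(0 - 5)))²/2 = (√(-1 + 0*(-5)))²/2 = (√(-1 + 0))²/2 = (√(-1))²/2 = I²/2 = (½)*(-1) = -½ ≈ -0.50000)
Z*65 = -½*65 = -65/2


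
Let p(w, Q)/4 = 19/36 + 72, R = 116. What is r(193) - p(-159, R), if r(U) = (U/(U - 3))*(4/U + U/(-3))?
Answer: -607801/1710 ≈ -355.44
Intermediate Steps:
r(U) = U*(4/U - U/3)/(-3 + U) (r(U) = (U/(-3 + U))*(4/U + U*(-⅓)) = (U/(-3 + U))*(4/U - U/3) = U*(4/U - U/3)/(-3 + U))
p(w, Q) = 2611/9 (p(w, Q) = 4*(19/36 + 72) = 4*(2611/36) = 2611/9)
r(193) - p(-159, R) = (12 - 1*193²)/(3*(-3 + 193)) - 1*2611/9 = (⅓)*(12 - 1*37249)/190 - 2611/9 = (⅓)*(1/190)*(12 - 37249) - 2611/9 = (⅓)*(1/190)*(-37237) - 2611/9 = -37237/570 - 2611/9 = -607801/1710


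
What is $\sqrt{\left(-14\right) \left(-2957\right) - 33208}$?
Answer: $3 \sqrt{910} \approx 90.499$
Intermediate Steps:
$\sqrt{\left(-14\right) \left(-2957\right) - 33208} = \sqrt{41398 - 33208} = \sqrt{8190} = 3 \sqrt{910}$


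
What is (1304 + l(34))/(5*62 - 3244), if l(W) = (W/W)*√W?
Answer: -4/9 - √34/2934 ≈ -0.44643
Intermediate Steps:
l(W) = √W (l(W) = 1*√W = √W)
(1304 + l(34))/(5*62 - 3244) = (1304 + √34)/(5*62 - 3244) = (1304 + √34)/(310 - 3244) = (1304 + √34)/(-2934) = (1304 + √34)*(-1/2934) = -4/9 - √34/2934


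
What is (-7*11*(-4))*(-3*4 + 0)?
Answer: -3696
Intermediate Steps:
(-7*11*(-4))*(-3*4 + 0) = (-77*(-4))*(-12 + 0) = 308*(-12) = -3696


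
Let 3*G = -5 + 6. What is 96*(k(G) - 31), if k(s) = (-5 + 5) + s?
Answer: -2944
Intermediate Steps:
G = ⅓ (G = (-5 + 6)/3 = (⅓)*1 = ⅓ ≈ 0.33333)
k(s) = s (k(s) = 0 + s = s)
96*(k(G) - 31) = 96*(⅓ - 31) = 96*(-92/3) = -2944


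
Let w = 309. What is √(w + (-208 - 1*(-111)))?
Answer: 2*√53 ≈ 14.560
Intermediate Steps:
√(w + (-208 - 1*(-111))) = √(309 + (-208 - 1*(-111))) = √(309 + (-208 + 111)) = √(309 - 97) = √212 = 2*√53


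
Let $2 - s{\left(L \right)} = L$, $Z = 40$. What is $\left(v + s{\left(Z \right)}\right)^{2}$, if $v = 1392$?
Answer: $1833316$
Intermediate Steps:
$s{\left(L \right)} = 2 - L$
$\left(v + s{\left(Z \right)}\right)^{2} = \left(1392 + \left(2 - 40\right)\right)^{2} = \left(1392 - 38\right)^{2} = 1354^{2} = 1833316$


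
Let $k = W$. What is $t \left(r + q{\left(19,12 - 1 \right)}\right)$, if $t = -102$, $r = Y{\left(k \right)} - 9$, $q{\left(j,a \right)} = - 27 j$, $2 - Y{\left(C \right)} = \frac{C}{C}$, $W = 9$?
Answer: $53142$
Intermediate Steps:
$k = 9$
$Y{\left(C \right)} = 1$ ($Y{\left(C \right)} = 2 - \frac{C}{C} = 2 - 1 = 1$)
$r = -8$ ($r = 1 - 9 = -8$)
$t \left(r + q{\left(19,12 - 1 \right)}\right) = - 102 \left(-8 - 513\right) = \left(-102\right) \left(-521\right) = 53142$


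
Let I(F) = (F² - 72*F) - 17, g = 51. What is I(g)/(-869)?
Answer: 1088/869 ≈ 1.2520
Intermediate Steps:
I(F) = -17 + F² - 72*F
I(g)/(-869) = (-17 + 51² - 72*51)/(-869) = (-17 + 2601 - 3672)*(-1/869) = -1088*(-1/869) = 1088/869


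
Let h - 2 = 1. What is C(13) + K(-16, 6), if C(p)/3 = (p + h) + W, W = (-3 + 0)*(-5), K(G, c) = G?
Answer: 77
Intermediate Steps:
h = 3 (h = 2 + 1 = 3)
W = 15 (W = -3*(-5) = 15)
C(p) = 54 + 3*p (C(p) = 3*((p + 3) + 15) = 3*((3 + p) + 15) = 3*(18 + p) = 54 + 3*p)
C(13) + K(-16, 6) = (54 + 3*13) - 16 = (54 + 39) - 16 = 93 - 16 = 77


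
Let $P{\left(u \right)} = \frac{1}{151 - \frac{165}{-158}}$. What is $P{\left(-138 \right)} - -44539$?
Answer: $\frac{1069960555}{24023} \approx 44539.0$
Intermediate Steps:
$P{\left(u \right)} = \frac{158}{24023}$ ($P{\left(u \right)} = \frac{1}{151 - - \frac{165}{158}} = \frac{1}{151 + \frac{165}{158}} = \frac{1}{\frac{24023}{158}} = \frac{158}{24023}$)
$P{\left(-138 \right)} - -44539 = \frac{158}{24023} - -44539 = \frac{158}{24023} + 44539 = \frac{1069960555}{24023}$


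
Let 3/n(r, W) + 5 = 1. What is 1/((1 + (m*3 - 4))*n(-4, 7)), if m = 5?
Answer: -⅑ ≈ -0.11111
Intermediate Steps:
n(r, W) = -¾ (n(r, W) = 3/(-5 + 1) = 3/(-4) = 3*(-¼) = -¾)
1/((1 + (m*3 - 4))*n(-4, 7)) = 1/((1 + (5*3 - 4))*(-¾)) = 1/((1 + (15 - 4))*(-¾)) = 1/((1 + 11)*(-¾)) = 1/(12*(-¾)) = 1/(-9) = -⅑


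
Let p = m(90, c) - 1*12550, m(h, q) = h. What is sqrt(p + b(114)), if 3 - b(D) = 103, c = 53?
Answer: 4*I*sqrt(785) ≈ 112.07*I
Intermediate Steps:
b(D) = -100 (b(D) = 3 - 1*103 = 3 - 103 = -100)
p = -12460 (p = 90 - 1*12550 = 90 - 12550 = -12460)
sqrt(p + b(114)) = sqrt(-12460 - 100) = sqrt(-12560) = 4*I*sqrt(785)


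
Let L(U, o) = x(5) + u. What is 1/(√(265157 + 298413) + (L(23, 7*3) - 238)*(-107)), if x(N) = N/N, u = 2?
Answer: 5029/126341491 - √563570/631707455 ≈ 3.8616e-5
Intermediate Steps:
x(N) = 1
L(U, o) = 3 (L(U, o) = 1 + 2 = 3)
1/(√(265157 + 298413) + (L(23, 7*3) - 238)*(-107)) = 1/(√(265157 + 298413) + (3 - 238)*(-107)) = 1/(√563570 - 235*(-107)) = 1/(√563570 + 25145) = 1/(25145 + √563570)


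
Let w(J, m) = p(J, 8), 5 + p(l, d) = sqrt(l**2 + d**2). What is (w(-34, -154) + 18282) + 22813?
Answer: 41090 + 2*sqrt(305) ≈ 41125.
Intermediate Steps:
p(l, d) = -5 + sqrt(d**2 + l**2) (p(l, d) = -5 + sqrt(l**2 + d**2) = -5 + sqrt(d**2 + l**2))
w(J, m) = -5 + sqrt(64 + J**2) (w(J, m) = -5 + sqrt(8**2 + J**2) = -5 + sqrt(64 + J**2))
(w(-34, -154) + 18282) + 22813 = ((-5 + sqrt(64 + (-34)**2)) + 18282) + 22813 = ((-5 + sqrt(64 + 1156)) + 18282) + 22813 = ((-5 + sqrt(1220)) + 18282) + 22813 = ((-5 + 2*sqrt(305)) + 18282) + 22813 = (18277 + 2*sqrt(305)) + 22813 = 41090 + 2*sqrt(305)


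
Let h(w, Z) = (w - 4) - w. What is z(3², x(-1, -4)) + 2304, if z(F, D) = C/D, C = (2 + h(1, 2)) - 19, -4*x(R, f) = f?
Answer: 2283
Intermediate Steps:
h(w, Z) = -4 (h(w, Z) = (-4 + w) - w = -4)
x(R, f) = -f/4
C = -21 (C = (2 - 4) - 19 = -2 - 19 = -21)
z(F, D) = -21/D
z(3², x(-1, -4)) + 2304 = -21/((-¼*(-4))) + 2304 = -21/1 + 2304 = -21*1 + 2304 = -21 + 2304 = 2283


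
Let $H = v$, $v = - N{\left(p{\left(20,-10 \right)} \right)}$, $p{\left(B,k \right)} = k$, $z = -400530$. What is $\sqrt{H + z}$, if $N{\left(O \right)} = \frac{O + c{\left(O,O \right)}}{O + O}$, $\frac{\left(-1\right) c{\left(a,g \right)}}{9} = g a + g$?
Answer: $i \sqrt{400571} \approx 632.91 i$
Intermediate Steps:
$c{\left(a,g \right)} = - 9 g - 9 a g$ ($c{\left(a,g \right)} = - 9 \left(g a + g\right) = - 9 \left(a g + g\right) = - 9 \left(g + a g\right) = - 9 g - 9 a g$)
$N{\left(O \right)} = \frac{O - 9 O \left(1 + O\right)}{2 O}$ ($N{\left(O \right)} = \frac{O - 9 O \left(1 + O\right)}{O + O} = \frac{O - 9 O \left(1 + O\right)}{2 O}$)
$v = -41$ ($v = - (-4 - -45) = - (-4 + 45) = \left(-1\right) 41 = -41$)
$H = -41$
$\sqrt{H + z} = \sqrt{-41 - 400530} = \sqrt{-400571} = i \sqrt{400571}$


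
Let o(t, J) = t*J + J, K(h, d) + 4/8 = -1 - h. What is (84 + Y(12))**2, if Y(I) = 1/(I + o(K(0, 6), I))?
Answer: 255025/36 ≈ 7084.0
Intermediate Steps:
K(h, d) = -3/2 - h (K(h, d) = -1/2 + (-1 - h) = -3/2 - h)
o(t, J) = J + J*t (o(t, J) = J*t + J = J + J*t)
Y(I) = 2/I (Y(I) = 1/(I + I*(1 + (-3/2 - 1*0))) = 1/(I + I*(1 + (-3/2 + 0))) = 1/(I + I*(1 - 3/2)) = 1/(I + I*(-1/2)) = 1/(I - I/2) = 1/(I/2) = 2/I)
(84 + Y(12))**2 = (84 + 2/12)**2 = (84 + 2*(1/12))**2 = (84 + 1/6)**2 = (505/6)**2 = 255025/36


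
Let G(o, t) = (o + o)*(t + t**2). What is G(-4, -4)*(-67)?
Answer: 6432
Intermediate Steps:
G(o, t) = 2*o*(t + t**2) (G(o, t) = (2*o)*(t + t**2) = 2*o*(t + t**2))
G(-4, -4)*(-67) = (2*(-4)*(-4)*(1 - 4))*(-67) = (2*(-4)*(-4)*(-3))*(-67) = -96*(-67) = 6432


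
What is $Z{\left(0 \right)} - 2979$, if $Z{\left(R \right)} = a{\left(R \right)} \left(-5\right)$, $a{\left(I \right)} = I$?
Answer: $-2979$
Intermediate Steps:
$Z{\left(R \right)} = - 5 R$ ($Z{\left(R \right)} = R \left(-5\right) = - 5 R$)
$Z{\left(0 \right)} - 2979 = \left(-5\right) 0 - 2979 = 0 - 2979 = -2979$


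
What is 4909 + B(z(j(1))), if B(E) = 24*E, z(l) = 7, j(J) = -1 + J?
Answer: 5077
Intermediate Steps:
4909 + B(z(j(1))) = 4909 + 24*7 = 4909 + 168 = 5077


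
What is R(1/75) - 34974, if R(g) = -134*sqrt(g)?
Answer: -34974 - 134*sqrt(3)/15 ≈ -34990.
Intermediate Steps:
R(1/75) - 34974 = -134*sqrt(3)/15 - 34974 = -34974 - 134*sqrt(3)/15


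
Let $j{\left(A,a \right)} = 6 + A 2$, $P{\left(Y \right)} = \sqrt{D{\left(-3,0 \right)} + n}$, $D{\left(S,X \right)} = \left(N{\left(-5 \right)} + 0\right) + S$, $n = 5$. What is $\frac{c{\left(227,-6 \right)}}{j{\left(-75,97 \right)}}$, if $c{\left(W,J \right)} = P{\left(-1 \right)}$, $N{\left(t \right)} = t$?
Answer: $- \frac{i \sqrt{3}}{144} \approx - 0.012028 i$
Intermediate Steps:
$D{\left(S,X \right)} = -5 + S$ ($D{\left(S,X \right)} = \left(-5 + 0\right) + S = -5 + S$)
$P{\left(Y \right)} = i \sqrt{3}$ ($P{\left(Y \right)} = \sqrt{\left(-5 - 3\right) + 5} = \sqrt{-8 + 5} = \sqrt{-3} = i \sqrt{3}$)
$c{\left(W,J \right)} = i \sqrt{3}$
$j{\left(A,a \right)} = 6 + 2 A$
$\frac{c{\left(227,-6 \right)}}{j{\left(-75,97 \right)}} = \frac{i \sqrt{3}}{6 + 2 \left(-75\right)} = \frac{i \sqrt{3}}{6 - 150} = \frac{i \sqrt{3}}{-144} = i \sqrt{3} \left(- \frac{1}{144}\right) = - \frac{i \sqrt{3}}{144}$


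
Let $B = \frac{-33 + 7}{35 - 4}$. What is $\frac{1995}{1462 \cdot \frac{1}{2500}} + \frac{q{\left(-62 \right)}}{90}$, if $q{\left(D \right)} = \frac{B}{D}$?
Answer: $\frac{215684447003}{63224190} \approx 3411.4$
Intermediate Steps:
$B = - \frac{26}{31} \approx -0.83871$
$q{\left(D \right)} = - \frac{26}{31 D}$
$\frac{1995}{1462 \cdot \frac{1}{2500}} + \frac{q{\left(-62 \right)}}{90} = \frac{1995}{1462 \cdot \frac{1}{2500}} + \frac{\left(- \frac{26}{31}\right) \frac{1}{-62}}{90} = \frac{1995}{1462 \cdot \frac{1}{2500}} + \left(- \frac{26}{31}\right) \left(- \frac{1}{62}\right) \frac{1}{90} = \frac{1995}{\frac{731}{1250}} + \frac{13}{961} \cdot \frac{1}{90} = 1995 \cdot \frac{1250}{731} + \frac{13}{86490} = \frac{2493750}{731} + \frac{13}{86490} = \frac{215684447003}{63224190}$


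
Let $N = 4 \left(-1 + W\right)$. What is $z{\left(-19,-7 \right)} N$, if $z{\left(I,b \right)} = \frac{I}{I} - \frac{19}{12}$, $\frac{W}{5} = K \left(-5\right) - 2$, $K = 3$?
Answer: $\frac{602}{3} \approx 200.67$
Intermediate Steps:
$W = -85$ ($W = 5 \left(3 \left(-5\right) - 2\right) = 5 \left(-15 - 2\right) = 5 \left(-17\right) = -85$)
$z{\left(I,b \right)} = - \frac{7}{12}$ ($z{\left(I,b \right)} = 1 - \frac{19}{12} = - \frac{7}{12}$)
$N = -344$ ($N = 4 \left(-1 - 85\right) = 4 \left(-86\right) = -344$)
$z{\left(-19,-7 \right)} N = \left(- \frac{7}{12}\right) \left(-344\right) = \frac{602}{3}$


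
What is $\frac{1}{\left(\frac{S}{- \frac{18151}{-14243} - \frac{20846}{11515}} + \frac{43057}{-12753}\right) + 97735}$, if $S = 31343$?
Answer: $\frac{456247077}{17908086988567} \approx 2.5477 \cdot 10^{-5}$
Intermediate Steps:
$\frac{1}{\left(\frac{S}{- \frac{18151}{-14243} - \frac{20846}{11515}} + \frac{43057}{-12753}\right) + 97735} = \frac{1}{\left(\frac{31343}{- \frac{18151}{-14243} - \frac{20846}{11515}} + \frac{43057}{-12753}\right) + 97735} = \frac{1}{\left(\frac{31343}{\left(-18151\right) \left(- \frac{1}{14243}\right) - \frac{2978}{1645}} + 43057 \left(- \frac{1}{12753}\right)\right) + 97735} = \frac{1}{\left(\frac{31343}{\frac{18151}{14243} - \frac{2978}{1645}} - \frac{43057}{12753}\right) + 97735} = \frac{1}{\left(\frac{31343}{- \frac{12557259}{23429735}} - \frac{43057}{12753}\right) + 97735} = \frac{1}{\left(31343 \left(- \frac{23429735}{12557259}\right) - \frac{43057}{12753}\right) + 97735} = \frac{1}{\left(- \frac{56489091085}{965943} - \frac{43057}{12753}\right) + 97735} = \frac{1}{- \frac{26683221082028}{456247077} + 97735} = \frac{1}{\frac{17908086988567}{456247077}} = \frac{456247077}{17908086988567}$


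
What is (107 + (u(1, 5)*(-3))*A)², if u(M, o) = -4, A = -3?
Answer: 5041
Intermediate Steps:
(107 + (u(1, 5)*(-3))*A)² = (107 - 4*(-3)*(-3))² = (107 + 12*(-3))² = (107 - 36)² = 71² = 5041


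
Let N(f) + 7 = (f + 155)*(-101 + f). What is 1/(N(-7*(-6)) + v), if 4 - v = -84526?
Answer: 1/72900 ≈ 1.3717e-5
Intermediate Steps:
v = 84530 (v = 4 - 1*(-84526) = 4 + 84526 = 84530)
N(f) = -7 + (-101 + f)*(155 + f) (N(f) = -7 + (f + 155)*(-101 + f) = -7 + (155 + f)*(-101 + f) = -7 + (-101 + f)*(155 + f))
1/(N(-7*(-6)) + v) = 1/((-15662 + (-7*(-6))² + 54*(-7*(-6))) + 84530) = 1/((-15662 + 42² + 54*42) + 84530) = 1/((-15662 + 1764 + 2268) + 84530) = 1/(-11630 + 84530) = 1/72900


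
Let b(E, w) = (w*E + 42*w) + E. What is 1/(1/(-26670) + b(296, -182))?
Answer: -26670/1632737401 ≈ -1.6335e-5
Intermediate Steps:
b(E, w) = E + 42*w + E*w (b(E, w) = (E*w + 42*w) + E = (42*w + E*w) + E = E + 42*w + E*w)
1/(1/(-26670) + b(296, -182)) = 1/(1/(-26670) + (296 + 42*(-182) + 296*(-182))) = 1/(-1/26670 + (296 - 7644 - 53872)) = 1/(-1/26670 - 61220) = 1/(-1632737401/26670) = -26670/1632737401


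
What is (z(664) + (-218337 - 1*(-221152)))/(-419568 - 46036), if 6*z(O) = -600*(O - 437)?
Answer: 19885/465604 ≈ 0.042708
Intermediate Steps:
z(O) = 43700 - 100*O (z(O) = (-600*(O - 437))/6 = (-600*(-437 + O))/6 = (262200 - 600*O)/6 = 43700 - 100*O)
(z(664) + (-218337 - 1*(-221152)))/(-419568 - 46036) = ((43700 - 100*664) + (-218337 - 1*(-221152)))/(-419568 - 46036) = ((43700 - 66400) + (-218337 + 221152))/(-465604) = (-22700 + 2815)*(-1/465604) = -19885*(-1/465604) = 19885/465604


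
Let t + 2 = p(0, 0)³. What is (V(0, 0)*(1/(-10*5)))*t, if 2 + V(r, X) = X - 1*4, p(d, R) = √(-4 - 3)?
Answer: -6/25 - 21*I*√7/25 ≈ -0.24 - 2.2224*I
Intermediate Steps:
p(d, R) = I*√7 (p(d, R) = √(-7) = I*√7)
t = -2 - 7*I*√7 (t = -2 + (I*√7)³ = -2 - 7*I*√7 ≈ -2.0 - 18.52*I)
V(r, X) = -6 + X (V(r, X) = -2 + (X - 1*4) = -2 + (X - 4) = -2 + (-4 + X) = -6 + X)
(V(0, 0)*(1/(-10*5)))*t = ((-6 + 0)*(1/(-10*5)))*(-2 - 7*I*√7) = (-(-3)/(5*5))*(-2 - 7*I*√7) = (-6*(-1/50))*(-2 - 7*I*√7) = 3*(-2 - 7*I*√7)/25 = -6/25 - 21*I*√7/25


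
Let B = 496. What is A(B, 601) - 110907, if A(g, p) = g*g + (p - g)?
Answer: 135214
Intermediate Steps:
A(g, p) = p + g² - g (A(g, p) = g² + (p - g) = p + g² - g)
A(B, 601) - 110907 = (601 + 496² - 1*496) - 110907 = (601 + 246016 - 496) - 110907 = 246121 - 110907 = 135214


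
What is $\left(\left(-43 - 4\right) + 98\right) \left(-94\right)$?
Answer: $-4794$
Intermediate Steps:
$\left(\left(-43 - 4\right) + 98\right) \left(-94\right) = \left(-47 + 98\right) \left(-94\right) = 51 \left(-94\right) = -4794$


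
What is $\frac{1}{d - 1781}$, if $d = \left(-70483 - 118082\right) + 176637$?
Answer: $- \frac{1}{13709} \approx -7.2945 \cdot 10^{-5}$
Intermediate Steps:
$d = -11928$ ($d = -188565 + 176637 = -11928$)
$\frac{1}{d - 1781} = \frac{1}{-11928 - 1781} = \frac{1}{-13709} = - \frac{1}{13709}$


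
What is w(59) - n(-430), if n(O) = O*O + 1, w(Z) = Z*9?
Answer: -184370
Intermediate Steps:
w(Z) = 9*Z
n(O) = 1 + O² (n(O) = O² + 1 = 1 + O²)
w(59) - n(-430) = 9*59 - (1 + (-430)²) = 531 - (1 + 184900) = 531 - 1*184901 = 531 - 184901 = -184370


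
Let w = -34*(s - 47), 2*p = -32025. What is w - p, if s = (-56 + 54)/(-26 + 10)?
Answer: 70425/4 ≈ 17606.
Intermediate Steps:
p = -32025/2 (p = (½)*(-32025) = -32025/2 ≈ -16013.)
s = ⅛ (s = -2/(-16) = -2*(-1/16) = ⅛ ≈ 0.12500)
w = 6375/4 (w = -34*(⅛ - 47) = -34*(-375/8) = 6375/4 ≈ 1593.8)
w - p = 6375/4 - 1*(-32025/2) = 6375/4 + 32025/2 = 70425/4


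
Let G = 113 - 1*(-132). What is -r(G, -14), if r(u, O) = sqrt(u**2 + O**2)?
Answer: -7*sqrt(1229) ≈ -245.40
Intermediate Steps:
G = 245 (G = 113 + 132 = 245)
r(u, O) = sqrt(O**2 + u**2)
-r(G, -14) = -sqrt((-14)**2 + 245**2) = -sqrt(196 + 60025) = -sqrt(60221) = -7*sqrt(1229)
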